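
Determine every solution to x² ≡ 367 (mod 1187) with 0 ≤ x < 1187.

411, 776

Since 1187 ≡ 3 (mod 4), a square root of 367 is 367^((1187+1)/4) = 367^297 mod 1187.
Repeated squaring: 367^2≡558, 367^4≡370, 367^8≡395, 367^16≡528, 367^32≡1026, 367^64≡994, 367^128≡452, 367^256≡140 (mod 1187).
367^297 = 367^(256+32+8+1) ≡ 776 (mod 1187).
Check: 776² = 602176 ≡ 367 (mod 1187). The two roots are 411 and 776.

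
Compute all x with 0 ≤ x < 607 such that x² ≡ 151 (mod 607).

Since 607 ≡ 3 (mod 4), a square root of 151 is 151^((607+1)/4) = 151^152 mod 607.
Repeated squaring: 151^2≡342, 151^4≡420, 151^8≡370, 151^16≡325, 151^32≡7, 151^64≡49, 151^128≡580 (mod 607).
151^152 = 151^(128+16+8) ≡ 93 (mod 607).
Check: 93² = 8649 ≡ 151 (mod 607). The two roots are 93 and 514.

93, 514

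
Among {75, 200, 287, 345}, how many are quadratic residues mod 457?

(75/457) = +1 → QR.
(200/457) = +1 → QR.
(287/457) = -1 → non-residue.
(345/457) = +1 → QR.
Total quadratic residues among the 4: 3.

3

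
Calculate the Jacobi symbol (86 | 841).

Pull out 2: since 841 ≡ 1 (mod 8), (2/841) = +1.
Reciprocity: 43 ≡ 3 and 841 ≡ 1 (mod 4), so (43/841) = +(841/43).
Reduce top mod 43: now compute (24/43).
Pull out 2^3: since 43 ≡ 3 (mod 8), (2/43) = -1, so (2/43)^3 = -1.
Reciprocity: 3 ≡ 3 and 43 ≡ 3 (mod 4), so (3/43) = −(43/3).
Reduce top mod 3: now compute (1/3).
Reached (1/3) = 1. Collecting the sign flips along the way, the symbol is +1.

1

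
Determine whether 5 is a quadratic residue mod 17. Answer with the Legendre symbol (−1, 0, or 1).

-1

Reciprocity: 5 ≡ 1 and 17 ≡ 1 (mod 4), so (5/17) = +(17/5).
Reduce top mod 5: now compute (2/5).
Pull out 2: since 5 ≡ 5 (mod 8), (2/5) = -1.
Reached (1/5) = 1. Collecting the sign flips along the way, the symbol is -1.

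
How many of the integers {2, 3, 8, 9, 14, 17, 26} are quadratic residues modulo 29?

(2/29) = -1 → non-residue.
(3/29) = -1 → non-residue.
(8/29) = -1 → non-residue.
(9/29) = +1 → QR.
(14/29) = -1 → non-residue.
(17/29) = -1 → non-residue.
(26/29) = -1 → non-residue.
Total quadratic residues among the 7: 1.

1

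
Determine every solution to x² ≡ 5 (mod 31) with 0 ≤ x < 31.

6, 25

Since 31 ≡ 3 (mod 4), a square root of 5 is 5^((31+1)/4) = 5^8 mod 31.
Repeated squaring: 5^2≡25, 5^4≡5, 5^8≡25 (mod 31).
5^8 = 5^(8) ≡ 25 (mod 31).
Check: 25² = 625 ≡ 5 (mod 31). The two roots are 6 and 25.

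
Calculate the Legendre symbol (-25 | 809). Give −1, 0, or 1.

First reduce: -25 ≡ 784 (mod 809).
Pull out 2^4: since 809 ≡ 1 (mod 8), (2/809) = +1, so (2/809)^4 = +1.
Reciprocity: 49 ≡ 1 and 809 ≡ 1 (mod 4), so (49/809) = +(809/49).
Reduce top mod 49: now compute (25/49).
Reciprocity: 25 ≡ 1 and 49 ≡ 1 (mod 4), so (25/49) = +(49/25).
Reduce top mod 25: now compute (24/25).
Pull out 2^3: since 25 ≡ 1 (mod 8), (2/25) = +1, so (2/25)^3 = +1.
Reciprocity: 3 ≡ 3 and 25 ≡ 1 (mod 4), so (3/25) = +(25/3).
Reduce top mod 3: now compute (1/3).
Reached (1/3) = 1. Collecting the sign flips along the way, the symbol is +1.

1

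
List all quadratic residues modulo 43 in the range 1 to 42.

Square k = 1,…,21 (k and 43−k give the same square):
1²=1, 2²=4, 3²=9, 4²=16, 5²=25, 6²=36, 7²≡6, 8²≡21, 9²≡38, 10²≡14, 11²≡35, 12²≡15, 13²≡40, 14²≡24, 15²≡10, 16²≡41, 17²≡31, 18²≡23, 19²≡17, 20²≡13, 21²≡11 (mod 43).
So the quadratic residues mod 43 are {1, 4, 6, 9, 10, 11, 13, 14, 15, 16, 17, 21, 23, 24, 25, 31, 35, 36, 38, 40, 41}.

1,4,6,9,10,11,13,14,15,16,17,21,23,24,25,31,35,36,38,40,41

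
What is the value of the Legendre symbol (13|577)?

-1

Reciprocity: 13 ≡ 1 and 577 ≡ 1 (mod 4), so (13/577) = +(577/13).
Reduce top mod 13: now compute (5/13).
Reciprocity: 5 ≡ 1 and 13 ≡ 1 (mod 4), so (5/13) = +(13/5).
Reduce top mod 5: now compute (3/5).
Reciprocity: 3 ≡ 3 and 5 ≡ 1 (mod 4), so (3/5) = +(5/3).
Reduce top mod 3: now compute (2/3).
Pull out 2: since 3 ≡ 3 (mod 8), (2/3) = -1.
Reached (1/3) = 1. Collecting the sign flips along the way, the symbol is -1.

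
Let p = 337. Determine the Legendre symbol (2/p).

Euler's criterion: (2/337) ≡ 2^168 (mod 337).
2^2 ≡ 4 (mod 337)
2^4 ≡ 16 (mod 337)
2^8 ≡ 256 (mod 337)
2^16 ≡ 158 (mod 337)
2^32 ≡ 26 (mod 337)
2^64 ≡ 2 (mod 337)
2^128 ≡ 4 (mod 337)
2^168 = 2^(128+32+8) ≡ 1 (mod 337).
Result is 1, so (2/337) = 1.

1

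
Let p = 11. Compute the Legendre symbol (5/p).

1

Reciprocity: 5 ≡ 1 and 11 ≡ 3 (mod 4), so (5/11) = +(11/5).
Reduce top mod 5: now compute (1/5).
Reached (1/5) = 1. Collecting the sign flips along the way, the symbol is +1.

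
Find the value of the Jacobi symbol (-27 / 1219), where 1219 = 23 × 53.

1

First reduce: -27 ≡ 1192 (mod 1219).
Pull out 2^3: since 1219 ≡ 3 (mod 8), (2/1219) = -1, so (2/1219)^3 = -1.
Reciprocity: 149 ≡ 1 and 1219 ≡ 3 (mod 4), so (149/1219) = +(1219/149).
Reduce top mod 149: now compute (27/149).
Reciprocity: 27 ≡ 3 and 149 ≡ 1 (mod 4), so (27/149) = +(149/27).
Reduce top mod 27: now compute (14/27).
Pull out 2: since 27 ≡ 3 (mod 8), (2/27) = -1.
Reciprocity: 7 ≡ 3 and 27 ≡ 3 (mod 4), so (7/27) = −(27/7).
Reduce top mod 7: now compute (6/7).
Pull out 2: since 7 ≡ 7 (mod 8), (2/7) = +1.
Reciprocity: 3 ≡ 3 and 7 ≡ 3 (mod 4), so (3/7) = −(7/3).
Reduce top mod 3: now compute (1/3).
Reached (1/3) = 1. Collecting the sign flips along the way, the symbol is +1.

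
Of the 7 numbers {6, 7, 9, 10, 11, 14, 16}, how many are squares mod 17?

2

(6/17) = -1 → non-residue.
(7/17) = -1 → non-residue.
(9/17) = +1 → QR.
(10/17) = -1 → non-residue.
(11/17) = -1 → non-residue.
(14/17) = -1 → non-residue.
(16/17) = +1 → QR.
Total quadratic residues among the 7: 2.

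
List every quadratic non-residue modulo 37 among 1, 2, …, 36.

Square k = 1,…,18 (k and 37−k give the same square):
1²=1, 2²=4, 3²=9, 4²=16, 5²=25, 6²=36, 7²≡12, 8²≡27, 9²≡7, 10²≡26, 11²≡10, 12²≡33, 13²≡21, 14²≡11, 15²≡3, 16²≡34, 17²≡30, 18²≡28 (mod 37).
The residues are {1, 3, 4, 7, 9, 10, 11, 12, 16, 21, 25, 26, 27, 28, 30, 33, 34, 36}; the non-residues are the remaining 18 nonzero classes.

2, 5, 6, 8, 13, 14, 15, 17, 18, 19, 20, 22, 23, 24, 29, 31, 32, 35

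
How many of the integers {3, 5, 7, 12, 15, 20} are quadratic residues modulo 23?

(3/23) = +1 → QR.
(5/23) = -1 → non-residue.
(7/23) = -1 → non-residue.
(12/23) = +1 → QR.
(15/23) = -1 → non-residue.
(20/23) = -1 → non-residue.
Total quadratic residues among the 6: 2.

2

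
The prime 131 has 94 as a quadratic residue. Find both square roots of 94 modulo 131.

Since 131 ≡ 3 (mod 4), a square root of 94 is 94^((131+1)/4) = 94^33 mod 131.
Repeated squaring: 94^2≡59, 94^4≡75, 94^8≡123, 94^16≡64, 94^32≡35 (mod 131).
94^33 = 94^(32+1) ≡ 15 (mod 131).
Check: 15² = 225 ≡ 94 (mod 131). The two roots are 15 and 116.

15, 116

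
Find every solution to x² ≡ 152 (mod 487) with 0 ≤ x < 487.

238, 249

Since 487 ≡ 3 (mod 4), a square root of 152 is 152^((487+1)/4) = 152^122 mod 487.
Repeated squaring: 152^2≡215, 152^4≡447, 152^8≡139, 152^16≡328, 152^32≡444, 152^64≡388 (mod 487).
152^122 = 152^(64+32+16+8+2) ≡ 238 (mod 487).
Check: 238² = 56644 ≡ 152 (mod 487). The two roots are 238 and 249.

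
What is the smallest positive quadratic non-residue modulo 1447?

3

(2/1447) = +1, so 2 is a residue.
(3/1447) = −1, so 3 is the smallest positive non-residue mod 1447.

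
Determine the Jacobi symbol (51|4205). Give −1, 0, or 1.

Reciprocity: 51 ≡ 3 and 4205 ≡ 1 (mod 4), so (51/4205) = +(4205/51).
Reduce top mod 51: now compute (23/51).
Reciprocity: 23 ≡ 3 and 51 ≡ 3 (mod 4), so (23/51) = −(51/23).
Reduce top mod 23: now compute (5/23).
Reciprocity: 5 ≡ 1 and 23 ≡ 3 (mod 4), so (5/23) = +(23/5).
Reduce top mod 5: now compute (3/5).
Reciprocity: 3 ≡ 3 and 5 ≡ 1 (mod 4), so (3/5) = +(5/3).
Reduce top mod 3: now compute (2/3).
Pull out 2: since 3 ≡ 3 (mod 8), (2/3) = -1.
Reached (1/3) = 1. Collecting the sign flips along the way, the symbol is +1.

1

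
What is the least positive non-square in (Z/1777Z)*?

5

(2/1777) = +1, so 2 is a residue.
(3/1777) = +1, so 3 is a residue.
(4/1777) = +1, so 4 is a residue.
(5/1777) = −1, so 5 is the smallest positive non-residue mod 1777.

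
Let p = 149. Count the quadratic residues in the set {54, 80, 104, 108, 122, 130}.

(54/149) = +1 → QR.
(80/149) = +1 → QR.
(104/149) = +1 → QR.
(108/149) = -1 → non-residue.
(122/149) = -1 → non-residue.
(130/149) = +1 → QR.
Total quadratic residues among the 6: 4.

4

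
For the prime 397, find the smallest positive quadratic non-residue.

2

(2/397) = −1, so 2 is the smallest positive non-residue mod 397.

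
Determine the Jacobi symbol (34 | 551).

Pull out 2: since 551 ≡ 7 (mod 8), (2/551) = +1.
Reciprocity: 17 ≡ 1 and 551 ≡ 3 (mod 4), so (17/551) = +(551/17).
Reduce top mod 17: now compute (7/17).
Reciprocity: 7 ≡ 3 and 17 ≡ 1 (mod 4), so (7/17) = +(17/7).
Reduce top mod 7: now compute (3/7).
Reciprocity: 3 ≡ 3 and 7 ≡ 3 (mod 4), so (3/7) = −(7/3).
Reduce top mod 3: now compute (1/3).
Reached (1/3) = 1. Collecting the sign flips along the way, the symbol is -1.

-1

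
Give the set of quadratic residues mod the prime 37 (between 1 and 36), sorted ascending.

1 3 4 7 9 10 11 12 16 21 25 26 27 28 30 33 34 36

Square k = 1,…,18 (k and 37−k give the same square):
1²=1, 2²=4, 3²=9, 4²=16, 5²=25, 6²=36, 7²≡12, 8²≡27, 9²≡7, 10²≡26, 11²≡10, 12²≡33, 13²≡21, 14²≡11, 15²≡3, 16²≡34, 17²≡30, 18²≡28 (mod 37).
So the quadratic residues mod 37 are {1, 3, 4, 7, 9, 10, 11, 12, 16, 21, 25, 26, 27, 28, 30, 33, 34, 36}.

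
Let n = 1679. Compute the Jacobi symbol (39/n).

-1

Reciprocity: 39 ≡ 3 and 1679 ≡ 3 (mod 4), so (39/1679) = −(1679/39).
Reduce top mod 39: now compute (2/39).
Pull out 2: since 39 ≡ 7 (mod 8), (2/39) = +1.
Reached (1/39) = 1. Collecting the sign flips along the way, the symbol is -1.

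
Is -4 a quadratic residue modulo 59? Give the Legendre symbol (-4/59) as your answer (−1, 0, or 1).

First reduce: -4 ≡ 55 (mod 59).
Reciprocity: 55 ≡ 3 and 59 ≡ 3 (mod 4), so (55/59) = −(59/55).
Reduce top mod 55: now compute (4/55).
Pull out 2^2: since 55 ≡ 7 (mod 8), (2/55) = +1, so (2/55)^2 = +1.
Reached (1/55) = 1. Collecting the sign flips along the way, the symbol is -1.

-1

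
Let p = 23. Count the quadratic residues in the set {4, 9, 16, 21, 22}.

(4/23) = +1 → QR.
(9/23) = +1 → QR.
(16/23) = +1 → QR.
(21/23) = -1 → non-residue.
(22/23) = -1 → non-residue.
Total quadratic residues among the 5: 3.

3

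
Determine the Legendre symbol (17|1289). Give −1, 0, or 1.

Reciprocity: 17 ≡ 1 and 1289 ≡ 1 (mod 4), so (17/1289) = +(1289/17).
Reduce top mod 17: now compute (14/17).
Pull out 2: since 17 ≡ 1 (mod 8), (2/17) = +1.
Reciprocity: 7 ≡ 3 and 17 ≡ 1 (mod 4), so (7/17) = +(17/7).
Reduce top mod 7: now compute (3/7).
Reciprocity: 3 ≡ 3 and 7 ≡ 3 (mod 4), so (3/7) = −(7/3).
Reduce top mod 3: now compute (1/3).
Reached (1/3) = 1. Collecting the sign flips along the way, the symbol is -1.

-1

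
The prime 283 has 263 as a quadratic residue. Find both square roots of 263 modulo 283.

Since 283 ≡ 3 (mod 4), a square root of 263 is 263^((283+1)/4) = 263^71 mod 283.
Repeated squaring: 263^2≡117, 263^4≡105, 263^8≡271, 263^16≡144, 263^32≡77, 263^64≡269 (mod 283).
263^71 = 263^(64+4+2+1) ≡ 218 (mod 283).
Check: 218² = 47524 ≡ 263 (mod 283). The two roots are 65 and 218.

65, 218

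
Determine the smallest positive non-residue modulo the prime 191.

7

(2/191) = +1, so 2 is a residue.
(3/191) = +1, so 3 is a residue.
(4/191) = +1, so 4 is a residue.
(5/191) = +1, so 5 is a residue.
(6/191) = +1, so 6 is a residue.
(7/191) = −1, so 7 is the smallest positive non-residue mod 191.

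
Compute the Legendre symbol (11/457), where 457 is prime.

-1

Reciprocity: 11 ≡ 3 and 457 ≡ 1 (mod 4), so (11/457) = +(457/11).
Reduce top mod 11: now compute (6/11).
Pull out 2: since 11 ≡ 3 (mod 8), (2/11) = -1.
Reciprocity: 3 ≡ 3 and 11 ≡ 3 (mod 4), so (3/11) = −(11/3).
Reduce top mod 3: now compute (2/3).
Pull out 2: since 3 ≡ 3 (mod 8), (2/3) = -1.
Reached (1/3) = 1. Collecting the sign flips along the way, the symbol is -1.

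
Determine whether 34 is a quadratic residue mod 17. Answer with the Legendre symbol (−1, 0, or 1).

First reduce: 34 ≡ 0 (mod 17).
Top reduces to 0: gcd > 1, so the symbol is 0.

0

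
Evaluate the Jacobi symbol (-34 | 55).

First reduce: -34 ≡ 21 (mod 55).
Reciprocity: 21 ≡ 1 and 55 ≡ 3 (mod 4), so (21/55) = +(55/21).
Reduce top mod 21: now compute (13/21).
Reciprocity: 13 ≡ 1 and 21 ≡ 1 (mod 4), so (13/21) = +(21/13).
Reduce top mod 13: now compute (8/13).
Pull out 2^3: since 13 ≡ 5 (mod 8), (2/13) = -1, so (2/13)^3 = -1.
Reached (1/13) = 1. Collecting the sign flips along the way, the symbol is -1.

-1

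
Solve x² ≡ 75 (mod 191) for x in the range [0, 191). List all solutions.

Since 191 ≡ 3 (mod 4), a square root of 75 is 75^((191+1)/4) = 75^48 mod 191.
Repeated squaring: 75^2≡86, 75^4≡138, 75^8≡135, 75^16≡80, 75^32≡97 (mod 191).
75^48 = 75^(32+16) ≡ 120 (mod 191).
Check: 120² = 14400 ≡ 75 (mod 191). The two roots are 71 and 120.

71, 120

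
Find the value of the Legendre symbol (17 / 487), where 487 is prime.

Reciprocity: 17 ≡ 1 and 487 ≡ 3 (mod 4), so (17/487) = +(487/17).
Reduce top mod 17: now compute (11/17).
Reciprocity: 11 ≡ 3 and 17 ≡ 1 (mod 4), so (11/17) = +(17/11).
Reduce top mod 11: now compute (6/11).
Pull out 2: since 11 ≡ 3 (mod 8), (2/11) = -1.
Reciprocity: 3 ≡ 3 and 11 ≡ 3 (mod 4), so (3/11) = −(11/3).
Reduce top mod 3: now compute (2/3).
Pull out 2: since 3 ≡ 3 (mod 8), (2/3) = -1.
Reached (1/3) = 1. Collecting the sign flips along the way, the symbol is -1.

-1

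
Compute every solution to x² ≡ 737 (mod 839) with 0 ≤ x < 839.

119, 720

Since 839 ≡ 3 (mod 4), a square root of 737 is 737^((839+1)/4) = 737^210 mod 839.
Repeated squaring: 737^2≡336, 737^4≡470, 737^8≡243, 737^16≡319, 737^32≡242, 737^64≡673, 737^128≡708 (mod 839).
737^210 = 737^(128+64+16+2) ≡ 720 (mod 839).
Check: 720² = 518400 ≡ 737 (mod 839). The two roots are 119 and 720.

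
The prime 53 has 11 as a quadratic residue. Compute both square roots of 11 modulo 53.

53 ≡ 1 (mod 4), so we find a root by search.
Trying successive values, 8² = 64 ≡ 11 (mod 53). The other root is 53 − 8 = 45.

8, 45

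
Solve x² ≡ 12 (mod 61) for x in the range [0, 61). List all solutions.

61 ≡ 1 (mod 4), so we find a root by search.
Trying successive values, 16² = 256 ≡ 12 (mod 61). The other root is 61 − 16 = 45.

16, 45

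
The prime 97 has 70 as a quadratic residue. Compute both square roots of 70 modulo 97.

19, 78

97 ≡ 1 (mod 4), so we find a root by search.
Trying successive values, 19² = 361 ≡ 70 (mod 97). The other root is 97 − 19 = 78.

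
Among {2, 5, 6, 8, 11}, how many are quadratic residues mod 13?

(2/13) = -1 → non-residue.
(5/13) = -1 → non-residue.
(6/13) = -1 → non-residue.
(8/13) = -1 → non-residue.
(11/13) = -1 → non-residue.
Total quadratic residues among the 5: 0.

0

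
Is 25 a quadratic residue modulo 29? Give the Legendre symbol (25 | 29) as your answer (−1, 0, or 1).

1

Reciprocity: 25 ≡ 1 and 29 ≡ 1 (mod 4), so (25/29) = +(29/25).
Reduce top mod 25: now compute (4/25).
Pull out 2^2: since 25 ≡ 1 (mod 8), (2/25) = +1, so (2/25)^2 = +1.
Reached (1/25) = 1. Collecting the sign flips along the way, the symbol is +1.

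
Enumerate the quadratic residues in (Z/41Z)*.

Square k = 1,…,20 (k and 41−k give the same square):
1²=1, 2²=4, 3²=9, 4²=16, 5²=25, 6²=36, 7²≡8, 8²≡23, 9²≡40, 10²≡18, 11²≡39, 12²≡21, 13²≡5, 14²≡32, 15²≡20, 16²≡10, 17²≡2, 18²≡37, 19²≡33, 20²≡31 (mod 41).
So the quadratic residues mod 41 are {1, 2, 4, 5, 8, 9, 10, 16, 18, 20, 21, 23, 25, 31, 32, 33, 36, 37, 39, 40}.

1, 2, 4, 5, 8, 9, 10, 16, 18, 20, 21, 23, 25, 31, 32, 33, 36, 37, 39, 40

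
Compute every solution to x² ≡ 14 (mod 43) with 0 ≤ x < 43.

Since 43 ≡ 3 (mod 4), a square root of 14 is 14^((43+1)/4) = 14^11 mod 43.
Repeated squaring: 14^2≡24, 14^4≡17, 14^8≡31 (mod 43).
14^11 = 14^(8+2+1) ≡ 10 (mod 43).
Check: 10² = 100 ≡ 14 (mod 43). The two roots are 10 and 33.

10, 33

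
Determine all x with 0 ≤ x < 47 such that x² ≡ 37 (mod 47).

15, 32

Since 47 ≡ 3 (mod 4), a square root of 37 is 37^((47+1)/4) = 37^12 mod 47.
Repeated squaring: 37^2≡6, 37^4≡36, 37^8≡27 (mod 47).
37^12 = 37^(8+4) ≡ 32 (mod 47).
Check: 32² = 1024 ≡ 37 (mod 47). The two roots are 15 and 32.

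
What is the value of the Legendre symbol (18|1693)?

Pull out 2: since 1693 ≡ 5 (mod 8), (2/1693) = -1.
Reciprocity: 9 ≡ 1 and 1693 ≡ 1 (mod 4), so (9/1693) = +(1693/9).
Reduce top mod 9: now compute (1/9).
Reached (1/9) = 1. Collecting the sign flips along the way, the symbol is -1.

-1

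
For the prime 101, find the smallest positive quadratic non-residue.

2

(2/101) = −1, so 2 is the smallest positive non-residue mod 101.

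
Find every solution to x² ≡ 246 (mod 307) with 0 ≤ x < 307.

Since 307 ≡ 3 (mod 4), a square root of 246 is 246^((307+1)/4) = 246^77 mod 307.
Repeated squaring: 246^2≡37, 246^4≡141, 246^8≡233, 246^16≡257, 246^32≡44, 246^64≡94 (mod 307).
246^77 = 246^(64+8+4+1) ≡ 89 (mod 307).
Check: 89² = 7921 ≡ 246 (mod 307). The two roots are 89 and 218.

89, 218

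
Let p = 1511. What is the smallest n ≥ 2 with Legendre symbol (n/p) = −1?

(2/1511) = +1, so 2 is a residue.
(3/1511) = +1, so 3 is a residue.
(4/1511) = +1, so 4 is a residue.
(5/1511) = +1, so 5 is a residue.
(6/1511) = +1, so 6 is a residue.
(7/1511) = +1, so 7 is a residue.
(8/1511) = +1, so 8 is a residue.
(9/1511) = +1, so 9 is a residue.
(10/1511) = +1, so 10 is a residue.
(11/1511) = −1, so 11 is the smallest positive non-residue mod 1511.

11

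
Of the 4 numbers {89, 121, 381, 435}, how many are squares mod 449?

(89/449) = +1 → QR.
(121/449) = +1 → QR.
(381/449) = -1 → non-residue.
(435/449) = +1 → QR.
Total quadratic residues among the 4: 3.

3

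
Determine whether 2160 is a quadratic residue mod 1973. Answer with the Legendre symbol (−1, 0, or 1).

1

First reduce: 2160 ≡ 187 (mod 1973).
Reciprocity: 187 ≡ 3 and 1973 ≡ 1 (mod 4), so (187/1973) = +(1973/187).
Reduce top mod 187: now compute (103/187).
Reciprocity: 103 ≡ 3 and 187 ≡ 3 (mod 4), so (103/187) = −(187/103).
Reduce top mod 103: now compute (84/103).
Pull out 2^2: since 103 ≡ 7 (mod 8), (2/103) = +1, so (2/103)^2 = +1.
Reciprocity: 21 ≡ 1 and 103 ≡ 3 (mod 4), so (21/103) = +(103/21).
Reduce top mod 21: now compute (19/21).
Reciprocity: 19 ≡ 3 and 21 ≡ 1 (mod 4), so (19/21) = +(21/19).
Reduce top mod 19: now compute (2/19).
Pull out 2: since 19 ≡ 3 (mod 8), (2/19) = -1.
Reached (1/19) = 1. Collecting the sign flips along the way, the symbol is +1.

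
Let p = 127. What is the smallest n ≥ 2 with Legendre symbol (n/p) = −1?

3

(2/127) = +1, so 2 is a residue.
(3/127) = −1, so 3 is the smallest positive non-residue mod 127.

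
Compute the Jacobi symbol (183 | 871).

1

Reciprocity: 183 ≡ 3 and 871 ≡ 3 (mod 4), so (183/871) = −(871/183).
Reduce top mod 183: now compute (139/183).
Reciprocity: 139 ≡ 3 and 183 ≡ 3 (mod 4), so (139/183) = −(183/139).
Reduce top mod 139: now compute (44/139).
Pull out 2^2: since 139 ≡ 3 (mod 8), (2/139) = -1, so (2/139)^2 = +1.
Reciprocity: 11 ≡ 3 and 139 ≡ 3 (mod 4), so (11/139) = −(139/11).
Reduce top mod 11: now compute (7/11).
Reciprocity: 7 ≡ 3 and 11 ≡ 3 (mod 4), so (7/11) = −(11/7).
Reduce top mod 7: now compute (4/7).
Pull out 2^2: since 7 ≡ 7 (mod 8), (2/7) = +1, so (2/7)^2 = +1.
Reached (1/7) = 1. Collecting the sign flips along the way, the symbol is +1.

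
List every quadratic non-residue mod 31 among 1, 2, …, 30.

Square k = 1,…,15 (k and 31−k give the same square):
1²=1, 2²=4, 3²=9, 4²=16, 5²=25, 6²≡5, 7²≡18, 8²≡2, 9²≡19, 10²≡7, 11²≡28, 12²≡20, 13²≡14, 14²≡10, 15²≡8 (mod 31).
The residues are {1, 2, 4, 5, 7, 8, 9, 10, 14, 16, 18, 19, 20, 25, 28}; the non-residues are the remaining 15 nonzero classes.

3 6 11 12 13 15 17 21 22 23 24 26 27 29 30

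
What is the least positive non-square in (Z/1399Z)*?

3

(2/1399) = +1, so 2 is a residue.
(3/1399) = −1, so 3 is the smallest positive non-residue mod 1399.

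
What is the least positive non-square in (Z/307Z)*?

(2/307) = −1, so 2 is the smallest positive non-residue mod 307.

2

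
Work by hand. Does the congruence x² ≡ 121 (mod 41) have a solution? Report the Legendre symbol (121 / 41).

1

First reduce: 121 ≡ 39 (mod 41).
Reciprocity: 39 ≡ 3 and 41 ≡ 1 (mod 4), so (39/41) = +(41/39).
Reduce top mod 39: now compute (2/39).
Pull out 2: since 39 ≡ 7 (mod 8), (2/39) = +1.
Reached (1/39) = 1. Collecting the sign flips along the way, the symbol is +1.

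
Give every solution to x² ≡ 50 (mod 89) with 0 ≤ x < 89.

89 ≡ 1 (mod 4), so we find a root by search.
Trying successive values, 36² = 1296 ≡ 50 (mod 89). The other root is 89 − 36 = 53.

36, 53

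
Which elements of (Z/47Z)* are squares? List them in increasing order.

1 2 3 4 6 7 8 9 12 14 16 17 18 21 24 25 27 28 32 34 36 37 42

Square k = 1,…,23 (k and 47−k give the same square):
1²=1, 2²=4, 3²=9, 4²=16, 5²=25, 6²=36, 7²≡2, 8²≡17, 9²≡34, 10²≡6, 11²≡27, 12²≡3, 13²≡28, 14²≡8, 15²≡37, 16²≡21, 17²≡7, 18²≡42, 19²≡32, 20²≡24, 21²≡18, 22²≡14, 23²≡12 (mod 47).
So the quadratic residues mod 47 are {1, 2, 3, 4, 6, 7, 8, 9, 12, 14, 16, 17, 18, 21, 24, 25, 27, 28, 32, 34, 36, 37, 42}.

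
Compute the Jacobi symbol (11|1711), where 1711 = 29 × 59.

Reciprocity: 11 ≡ 3 and 1711 ≡ 3 (mod 4), so (11/1711) = −(1711/11).
Reduce top mod 11: now compute (6/11).
Pull out 2: since 11 ≡ 3 (mod 8), (2/11) = -1.
Reciprocity: 3 ≡ 3 and 11 ≡ 3 (mod 4), so (3/11) = −(11/3).
Reduce top mod 3: now compute (2/3).
Pull out 2: since 3 ≡ 3 (mod 8), (2/3) = -1.
Reached (1/3) = 1. Collecting the sign flips along the way, the symbol is +1.

1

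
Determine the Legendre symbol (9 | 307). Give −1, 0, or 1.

Reciprocity: 9 ≡ 1 and 307 ≡ 3 (mod 4), so (9/307) = +(307/9).
Reduce top mod 9: now compute (1/9).
Reached (1/9) = 1. Collecting the sign flips along the way, the symbol is +1.

1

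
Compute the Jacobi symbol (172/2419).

Pull out 2^2: since 2419 ≡ 3 (mod 8), (2/2419) = -1, so (2/2419)^2 = +1.
Reciprocity: 43 ≡ 3 and 2419 ≡ 3 (mod 4), so (43/2419) = −(2419/43).
Reduce top mod 43: now compute (11/43).
Reciprocity: 11 ≡ 3 and 43 ≡ 3 (mod 4), so (11/43) = −(43/11).
Reduce top mod 11: now compute (10/11).
Pull out 2: since 11 ≡ 3 (mod 8), (2/11) = -1.
Reciprocity: 5 ≡ 1 and 11 ≡ 3 (mod 4), so (5/11) = +(11/5).
Reduce top mod 5: now compute (1/5).
Reached (1/5) = 1. Collecting the sign flips along the way, the symbol is -1.

-1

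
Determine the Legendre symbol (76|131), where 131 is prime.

Pull out 2^2: since 131 ≡ 3 (mod 8), (2/131) = -1, so (2/131)^2 = +1.
Reciprocity: 19 ≡ 3 and 131 ≡ 3 (mod 4), so (19/131) = −(131/19).
Reduce top mod 19: now compute (17/19).
Reciprocity: 17 ≡ 1 and 19 ≡ 3 (mod 4), so (17/19) = +(19/17).
Reduce top mod 17: now compute (2/17).
Pull out 2: since 17 ≡ 1 (mod 8), (2/17) = +1.
Reached (1/17) = 1. Collecting the sign flips along the way, the symbol is -1.

-1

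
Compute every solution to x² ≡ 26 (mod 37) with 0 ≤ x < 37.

37 ≡ 1 (mod 4), so we find a root by search.
Trying successive values, 10² = 100 ≡ 26 (mod 37). The other root is 37 − 10 = 27.

10, 27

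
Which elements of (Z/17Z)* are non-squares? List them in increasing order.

Square k = 1,…,8 (k and 17−k give the same square):
1²=1, 2²=4, 3²=9, 4²=16, 5²≡8, 6²≡2, 7²≡15, 8²≡13 (mod 17).
The residues are {1, 2, 4, 8, 9, 13, 15, 16}; the non-residues are the remaining 8 nonzero classes.

3, 5, 6, 7, 10, 11, 12, 14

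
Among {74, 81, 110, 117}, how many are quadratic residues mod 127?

(74/127) = +1 → QR.
(81/127) = +1 → QR.
(110/127) = -1 → non-residue.
(117/127) = +1 → QR.
Total quadratic residues among the 4: 3.

3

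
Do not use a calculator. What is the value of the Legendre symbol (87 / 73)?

-1

Euler's criterion: (87/73) ≡ 14^36 (mod 73).
14^2 ≡ 50 (mod 73)
14^4 ≡ 18 (mod 73)
14^8 ≡ 32 (mod 73)
14^16 ≡ 2 (mod 73)
14^32 ≡ 4 (mod 73)
14^36 = 14^(32+4) ≡ 72 (mod 73).
Result is 72 ≡ −1, so (87/73) = −1.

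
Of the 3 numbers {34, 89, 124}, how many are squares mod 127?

(34/127) = +1 → QR.
(89/127) = -1 → non-residue.
(124/127) = +1 → QR.
Total quadratic residues among the 3: 2.

2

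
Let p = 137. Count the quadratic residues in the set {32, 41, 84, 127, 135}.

2

(32/137) = +1 → QR.
(41/137) = -1 → non-residue.
(84/137) = -1 → non-residue.
(127/137) = -1 → non-residue.
(135/137) = +1 → QR.
Total quadratic residues among the 5: 2.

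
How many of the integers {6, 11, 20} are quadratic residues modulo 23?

(6/23) = +1 → QR.
(11/23) = -1 → non-residue.
(20/23) = -1 → non-residue.
Total quadratic residues among the 3: 1.

1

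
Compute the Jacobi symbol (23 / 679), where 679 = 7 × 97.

-1

Reciprocity: 23 ≡ 3 and 679 ≡ 3 (mod 4), so (23/679) = −(679/23).
Reduce top mod 23: now compute (12/23).
Pull out 2^2: since 23 ≡ 7 (mod 8), (2/23) = +1, so (2/23)^2 = +1.
Reciprocity: 3 ≡ 3 and 23 ≡ 3 (mod 4), so (3/23) = −(23/3).
Reduce top mod 3: now compute (2/3).
Pull out 2: since 3 ≡ 3 (mod 8), (2/3) = -1.
Reached (1/3) = 1. Collecting the sign flips along the way, the symbol is -1.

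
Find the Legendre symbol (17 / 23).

Reciprocity: 17 ≡ 1 and 23 ≡ 3 (mod 4), so (17/23) = +(23/17).
Reduce top mod 17: now compute (6/17).
Pull out 2: since 17 ≡ 1 (mod 8), (2/17) = +1.
Reciprocity: 3 ≡ 3 and 17 ≡ 1 (mod 4), so (3/17) = +(17/3).
Reduce top mod 3: now compute (2/3).
Pull out 2: since 3 ≡ 3 (mod 8), (2/3) = -1.
Reached (1/3) = 1. Collecting the sign flips along the way, the symbol is -1.

-1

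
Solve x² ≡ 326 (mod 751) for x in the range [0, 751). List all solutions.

335, 416

Since 751 ≡ 3 (mod 4), a square root of 326 is 326^((751+1)/4) = 326^188 mod 751.
Repeated squaring: 326^2≡385, 326^4≡278, 326^8≡682, 326^16≡255, 326^32≡439, 326^64≡465, 326^128≡688 (mod 751).
326^188 = 326^(128+32+16+8+4) ≡ 416 (mod 751).
Check: 416² = 173056 ≡ 326 (mod 751). The two roots are 335 and 416.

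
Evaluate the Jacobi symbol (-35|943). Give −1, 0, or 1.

First reduce: -35 ≡ 908 (mod 943).
Pull out 2^2: since 943 ≡ 7 (mod 8), (2/943) = +1, so (2/943)^2 = +1.
Reciprocity: 227 ≡ 3 and 943 ≡ 3 (mod 4), so (227/943) = −(943/227).
Reduce top mod 227: now compute (35/227).
Reciprocity: 35 ≡ 3 and 227 ≡ 3 (mod 4), so (35/227) = −(227/35).
Reduce top mod 35: now compute (17/35).
Reciprocity: 17 ≡ 1 and 35 ≡ 3 (mod 4), so (17/35) = +(35/17).
Reduce top mod 17: now compute (1/17).
Reached (1/17) = 1. Collecting the sign flips along the way, the symbol is +1.

1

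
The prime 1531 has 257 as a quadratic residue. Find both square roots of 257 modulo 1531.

Since 1531 ≡ 3 (mod 4), a square root of 257 is 257^((1531+1)/4) = 257^383 mod 1531.
Repeated squaring: 257^2≡216, 257^4≡726, 257^8≡412, 257^16≡1334, 257^32≡534, 257^64≡390, 257^128≡531, 257^256≡257 (mod 1531).
257^383 = 257^(256+64+32+16+8+4+2+1) ≡ 531 (mod 1531).
Check: 531² = 281961 ≡ 257 (mod 1531). The two roots are 531 and 1000.

531, 1000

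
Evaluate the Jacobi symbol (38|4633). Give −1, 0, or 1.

Pull out 2: since 4633 ≡ 1 (mod 8), (2/4633) = +1.
Reciprocity: 19 ≡ 3 and 4633 ≡ 1 (mod 4), so (19/4633) = +(4633/19).
Reduce top mod 19: now compute (16/19).
Pull out 2^4: since 19 ≡ 3 (mod 8), (2/19) = -1, so (2/19)^4 = +1.
Reached (1/19) = 1. Collecting the sign flips along the way, the symbol is +1.

1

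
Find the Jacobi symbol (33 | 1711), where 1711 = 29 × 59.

Reciprocity: 33 ≡ 1 and 1711 ≡ 3 (mod 4), so (33/1711) = +(1711/33).
Reduce top mod 33: now compute (28/33).
Pull out 2^2: since 33 ≡ 1 (mod 8), (2/33) = +1, so (2/33)^2 = +1.
Reciprocity: 7 ≡ 3 and 33 ≡ 1 (mod 4), so (7/33) = +(33/7).
Reduce top mod 7: now compute (5/7).
Reciprocity: 5 ≡ 1 and 7 ≡ 3 (mod 4), so (5/7) = +(7/5).
Reduce top mod 5: now compute (2/5).
Pull out 2: since 5 ≡ 5 (mod 8), (2/5) = -1.
Reached (1/5) = 1. Collecting the sign flips along the way, the symbol is -1.

-1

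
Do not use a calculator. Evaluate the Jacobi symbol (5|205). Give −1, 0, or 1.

Reciprocity: 5 ≡ 1 and 205 ≡ 1 (mod 4), so (5/205) = +(205/5).
Reduce top mod 5: now compute (0/5).
Top reduces to 0: gcd > 1, so the symbol is 0.

0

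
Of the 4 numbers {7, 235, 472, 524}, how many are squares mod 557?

(7/557) = +1 → QR.
(235/557) = +1 → QR.
(472/557) = -1 → non-residue.
(524/557) = +1 → QR.
Total quadratic residues among the 4: 3.

3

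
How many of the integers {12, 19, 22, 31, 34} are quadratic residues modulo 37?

2

(12/37) = +1 → QR.
(19/37) = -1 → non-residue.
(22/37) = -1 → non-residue.
(31/37) = -1 → non-residue.
(34/37) = +1 → QR.
Total quadratic residues among the 5: 2.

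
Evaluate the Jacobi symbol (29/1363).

Reciprocity: 29 ≡ 1 and 1363 ≡ 3 (mod 4), so (29/1363) = +(1363/29).
Reduce top mod 29: now compute (0/29).
Top reduces to 0: gcd > 1, so the symbol is 0.

0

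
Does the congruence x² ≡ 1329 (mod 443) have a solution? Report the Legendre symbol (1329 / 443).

First reduce: 1329 ≡ 0 (mod 443).
Top reduces to 0: gcd > 1, so the symbol is 0.

0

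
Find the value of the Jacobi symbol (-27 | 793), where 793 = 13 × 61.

1

First reduce: -27 ≡ 766 (mod 793).
Pull out 2: since 793 ≡ 1 (mod 8), (2/793) = +1.
Reciprocity: 383 ≡ 3 and 793 ≡ 1 (mod 4), so (383/793) = +(793/383).
Reduce top mod 383: now compute (27/383).
Reciprocity: 27 ≡ 3 and 383 ≡ 3 (mod 4), so (27/383) = −(383/27).
Reduce top mod 27: now compute (5/27).
Reciprocity: 5 ≡ 1 and 27 ≡ 3 (mod 4), so (5/27) = +(27/5).
Reduce top mod 5: now compute (2/5).
Pull out 2: since 5 ≡ 5 (mod 8), (2/5) = -1.
Reached (1/5) = 1. Collecting the sign flips along the way, the symbol is +1.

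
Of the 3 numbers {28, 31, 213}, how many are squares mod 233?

(28/233) = +1 → QR.
(31/233) = +1 → QR.
(213/233) = -1 → non-residue.
Total quadratic residues among the 3: 2.

2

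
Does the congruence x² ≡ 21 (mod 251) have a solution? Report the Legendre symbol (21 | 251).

1

Reciprocity: 21 ≡ 1 and 251 ≡ 3 (mod 4), so (21/251) = +(251/21).
Reduce top mod 21: now compute (20/21).
Pull out 2^2: since 21 ≡ 5 (mod 8), (2/21) = -1, so (2/21)^2 = +1.
Reciprocity: 5 ≡ 1 and 21 ≡ 1 (mod 4), so (5/21) = +(21/5).
Reduce top mod 5: now compute (1/5).
Reached (1/5) = 1. Collecting the sign flips along the way, the symbol is +1.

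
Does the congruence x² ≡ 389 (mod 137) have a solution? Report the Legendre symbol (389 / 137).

Euler's criterion: (389/137) ≡ 115^68 (mod 137).
115^2 ≡ 73 (mod 137)
115^4 ≡ 123 (mod 137)
115^8 ≡ 59 (mod 137)
115^16 ≡ 56 (mod 137)
115^32 ≡ 122 (mod 137)
115^64 ≡ 88 (mod 137)
115^68 = 115^(64+4) ≡ 1 (mod 137).
Result is 1, so (389/137) = 1.

1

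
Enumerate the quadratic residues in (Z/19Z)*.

1,4,5,6,7,9,11,16,17

Square k = 1,…,9 (k and 19−k give the same square):
1²=1, 2²=4, 3²=9, 4²=16, 5²≡6, 6²≡17, 7²≡11, 8²≡7, 9²≡5 (mod 19).
So the quadratic residues mod 19 are {1, 4, 5, 6, 7, 9, 11, 16, 17}.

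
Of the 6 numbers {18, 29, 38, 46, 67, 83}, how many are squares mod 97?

(18/97) = +1 → QR.
(29/97) = -1 → non-residue.
(38/97) = -1 → non-residue.
(46/97) = -1 → non-residue.
(67/97) = -1 → non-residue.
(83/97) = -1 → non-residue.
Total quadratic residues among the 6: 1.

1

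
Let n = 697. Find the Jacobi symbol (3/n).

1

Reciprocity: 3 ≡ 3 and 697 ≡ 1 (mod 4), so (3/697) = +(697/3).
Reduce top mod 3: now compute (1/3).
Reached (1/3) = 1. Collecting the sign flips along the way, the symbol is +1.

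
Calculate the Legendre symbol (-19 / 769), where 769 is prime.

1

First reduce: -19 ≡ 750 (mod 769).
Pull out 2: since 769 ≡ 1 (mod 8), (2/769) = +1.
Reciprocity: 375 ≡ 3 and 769 ≡ 1 (mod 4), so (375/769) = +(769/375).
Reduce top mod 375: now compute (19/375).
Reciprocity: 19 ≡ 3 and 375 ≡ 3 (mod 4), so (19/375) = −(375/19).
Reduce top mod 19: now compute (14/19).
Pull out 2: since 19 ≡ 3 (mod 8), (2/19) = -1.
Reciprocity: 7 ≡ 3 and 19 ≡ 3 (mod 4), so (7/19) = −(19/7).
Reduce top mod 7: now compute (5/7).
Reciprocity: 5 ≡ 1 and 7 ≡ 3 (mod 4), so (5/7) = +(7/5).
Reduce top mod 5: now compute (2/5).
Pull out 2: since 5 ≡ 5 (mod 8), (2/5) = -1.
Reached (1/5) = 1. Collecting the sign flips along the way, the symbol is +1.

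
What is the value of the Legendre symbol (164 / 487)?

1

Euler's criterion: (164/487) ≡ 164^243 (mod 487).
164^2 ≡ 111 (mod 487)
164^4 ≡ 146 (mod 487)
164^8 ≡ 375 (mod 487)
164^16 ≡ 369 (mod 487)
164^32 ≡ 288 (mod 487)
164^64 ≡ 154 (mod 487)
164^128 ≡ 340 (mod 487)
164^243 = 164^(128+64+32+16+2+1) ≡ 1 (mod 487).
Result is 1, so (164/487) = 1.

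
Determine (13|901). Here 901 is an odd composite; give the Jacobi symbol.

1

Reciprocity: 13 ≡ 1 and 901 ≡ 1 (mod 4), so (13/901) = +(901/13).
Reduce top mod 13: now compute (4/13).
Pull out 2^2: since 13 ≡ 5 (mod 8), (2/13) = -1, so (2/13)^2 = +1.
Reached (1/13) = 1. Collecting the sign flips along the way, the symbol is +1.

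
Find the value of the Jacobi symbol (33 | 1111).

Reciprocity: 33 ≡ 1 and 1111 ≡ 3 (mod 4), so (33/1111) = +(1111/33).
Reduce top mod 33: now compute (22/33).
Pull out 2: since 33 ≡ 1 (mod 8), (2/33) = +1.
Reciprocity: 11 ≡ 3 and 33 ≡ 1 (mod 4), so (11/33) = +(33/11).
Reduce top mod 11: now compute (0/11).
Top reduces to 0: gcd > 1, so the symbol is 0.

0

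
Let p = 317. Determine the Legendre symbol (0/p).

0

Top reduces to 0: gcd > 1, so the symbol is 0.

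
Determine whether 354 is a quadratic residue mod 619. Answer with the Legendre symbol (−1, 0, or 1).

Euler's criterion: (354/619) ≡ 354^309 (mod 619).
354^2 ≡ 278 (mod 619)
354^4 ≡ 528 (mod 619)
354^8 ≡ 234 (mod 619)
354^16 ≡ 284 (mod 619)
354^32 ≡ 186 (mod 619)
354^64 ≡ 551 (mod 619)
354^128 ≡ 291 (mod 619)
354^256 ≡ 497 (mod 619)
354^309 = 354^(256+32+16+4+1) ≡ 618 (mod 619).
Result is 618 ≡ −1, so (354/619) = −1.

-1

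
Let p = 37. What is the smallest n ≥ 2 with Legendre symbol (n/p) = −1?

(2/37) = −1, so 2 is the smallest positive non-residue mod 37.

2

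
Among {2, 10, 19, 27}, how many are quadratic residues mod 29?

0

(2/29) = -1 → non-residue.
(10/29) = -1 → non-residue.
(19/29) = -1 → non-residue.
(27/29) = -1 → non-residue.
Total quadratic residues among the 4: 0.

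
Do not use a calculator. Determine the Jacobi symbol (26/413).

Pull out 2: since 413 ≡ 5 (mod 8), (2/413) = -1.
Reciprocity: 13 ≡ 1 and 413 ≡ 1 (mod 4), so (13/413) = +(413/13).
Reduce top mod 13: now compute (10/13).
Pull out 2: since 13 ≡ 5 (mod 8), (2/13) = -1.
Reciprocity: 5 ≡ 1 and 13 ≡ 1 (mod 4), so (5/13) = +(13/5).
Reduce top mod 5: now compute (3/5).
Reciprocity: 3 ≡ 3 and 5 ≡ 1 (mod 4), so (3/5) = +(5/3).
Reduce top mod 3: now compute (2/3).
Pull out 2: since 3 ≡ 3 (mod 8), (2/3) = -1.
Reached (1/3) = 1. Collecting the sign flips along the way, the symbol is -1.

-1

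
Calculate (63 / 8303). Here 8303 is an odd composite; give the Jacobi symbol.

Reciprocity: 63 ≡ 3 and 8303 ≡ 3 (mod 4), so (63/8303) = −(8303/63).
Reduce top mod 63: now compute (50/63).
Pull out 2: since 63 ≡ 7 (mod 8), (2/63) = +1.
Reciprocity: 25 ≡ 1 and 63 ≡ 3 (mod 4), so (25/63) = +(63/25).
Reduce top mod 25: now compute (13/25).
Reciprocity: 13 ≡ 1 and 25 ≡ 1 (mod 4), so (13/25) = +(25/13).
Reduce top mod 13: now compute (12/13).
Pull out 2^2: since 13 ≡ 5 (mod 8), (2/13) = -1, so (2/13)^2 = +1.
Reciprocity: 3 ≡ 3 and 13 ≡ 1 (mod 4), so (3/13) = +(13/3).
Reduce top mod 3: now compute (1/3).
Reached (1/3) = 1. Collecting the sign flips along the way, the symbol is -1.

-1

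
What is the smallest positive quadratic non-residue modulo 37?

2

(2/37) = −1, so 2 is the smallest positive non-residue mod 37.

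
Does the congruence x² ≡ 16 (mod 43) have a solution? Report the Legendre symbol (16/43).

Pull out 2^4: since 43 ≡ 3 (mod 8), (2/43) = -1, so (2/43)^4 = +1.
Reached (1/43) = 1. Collecting the sign flips along the way, the symbol is +1.

1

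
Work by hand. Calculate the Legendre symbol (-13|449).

-1

Euler's criterion: (-13/449) ≡ 436^224 (mod 449).
436^2 ≡ 169 (mod 449)
436^4 ≡ 274 (mod 449)
436^8 ≡ 93 (mod 449)
436^16 ≡ 118 (mod 449)
436^32 ≡ 5 (mod 449)
436^64 ≡ 25 (mod 449)
436^128 ≡ 176 (mod 449)
436^224 = 436^(128+64+32) ≡ 448 (mod 449).
Result is 448 ≡ −1, so (-13/449) = −1.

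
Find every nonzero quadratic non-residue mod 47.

5,10,11,13,15,19,20,22,23,26,29,30,31,33,35,38,39,40,41,43,44,45,46

Square k = 1,…,23 (k and 47−k give the same square):
1²=1, 2²=4, 3²=9, 4²=16, 5²=25, 6²=36, 7²≡2, 8²≡17, 9²≡34, 10²≡6, 11²≡27, 12²≡3, 13²≡28, 14²≡8, 15²≡37, 16²≡21, 17²≡7, 18²≡42, 19²≡32, 20²≡24, 21²≡18, 22²≡14, 23²≡12 (mod 47).
The residues are {1, 2, 3, 4, 6, 7, 8, 9, 12, 14, 16, 17, 18, 21, 24, 25, 27, 28, 32, 34, 36, 37, 42}; the non-residues are the remaining 23 nonzero classes.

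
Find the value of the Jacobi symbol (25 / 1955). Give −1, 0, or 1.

0

Reciprocity: 25 ≡ 1 and 1955 ≡ 3 (mod 4), so (25/1955) = +(1955/25).
Reduce top mod 25: now compute (5/25).
Reciprocity: 5 ≡ 1 and 25 ≡ 1 (mod 4), so (5/25) = +(25/5).
Reduce top mod 5: now compute (0/5).
Top reduces to 0: gcd > 1, so the symbol is 0.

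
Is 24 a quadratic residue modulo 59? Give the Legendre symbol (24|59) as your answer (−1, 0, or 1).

-1

Pull out 2^3: since 59 ≡ 3 (mod 8), (2/59) = -1, so (2/59)^3 = -1.
Reciprocity: 3 ≡ 3 and 59 ≡ 3 (mod 4), so (3/59) = −(59/3).
Reduce top mod 3: now compute (2/3).
Pull out 2: since 3 ≡ 3 (mod 8), (2/3) = -1.
Reached (1/3) = 1. Collecting the sign flips along the way, the symbol is -1.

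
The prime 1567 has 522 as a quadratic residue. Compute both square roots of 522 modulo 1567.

Since 1567 ≡ 3 (mod 4), a square root of 522 is 522^((1567+1)/4) = 522^392 mod 1567.
Repeated squaring: 522^2≡1393, 522^4≡503, 522^8≡722, 522^16≡1040, 522^32≡370, 522^64≡571, 522^128≡105, 522^256≡56 (mod 1567).
522^392 = 522^(256+128+8) ≡ 357 (mod 1567).
Check: 357² = 127449 ≡ 522 (mod 1567). The two roots are 357 and 1210.

357, 1210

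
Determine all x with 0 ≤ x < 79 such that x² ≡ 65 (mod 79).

12, 67

Since 79 ≡ 3 (mod 4), a square root of 65 is 65^((79+1)/4) = 65^20 mod 79.
Repeated squaring: 65^2≡38, 65^4≡22, 65^8≡10, 65^16≡21 (mod 79).
65^20 = 65^(16+4) ≡ 67 (mod 79).
Check: 67² = 4489 ≡ 65 (mod 79). The two roots are 12 and 67.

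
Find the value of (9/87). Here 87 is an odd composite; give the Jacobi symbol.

Reciprocity: 9 ≡ 1 and 87 ≡ 3 (mod 4), so (9/87) = +(87/9).
Reduce top mod 9: now compute (6/9).
Pull out 2: since 9 ≡ 1 (mod 8), (2/9) = +1.
Reciprocity: 3 ≡ 3 and 9 ≡ 1 (mod 4), so (3/9) = +(9/3).
Reduce top mod 3: now compute (0/3).
Top reduces to 0: gcd > 1, so the symbol is 0.

0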